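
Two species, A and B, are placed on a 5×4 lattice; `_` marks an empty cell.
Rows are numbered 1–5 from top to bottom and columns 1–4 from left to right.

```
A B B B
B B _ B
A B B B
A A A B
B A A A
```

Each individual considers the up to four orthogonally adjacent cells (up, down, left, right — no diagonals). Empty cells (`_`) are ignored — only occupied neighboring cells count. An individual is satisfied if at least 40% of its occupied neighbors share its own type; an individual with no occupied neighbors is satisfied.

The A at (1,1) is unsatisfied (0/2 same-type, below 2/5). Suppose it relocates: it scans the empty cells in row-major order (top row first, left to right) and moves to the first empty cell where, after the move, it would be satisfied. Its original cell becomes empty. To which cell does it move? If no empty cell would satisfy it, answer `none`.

Vacating (1,1). Empty cells in order:
  (2,3): 0/4 same-type → still unsatisfied.

none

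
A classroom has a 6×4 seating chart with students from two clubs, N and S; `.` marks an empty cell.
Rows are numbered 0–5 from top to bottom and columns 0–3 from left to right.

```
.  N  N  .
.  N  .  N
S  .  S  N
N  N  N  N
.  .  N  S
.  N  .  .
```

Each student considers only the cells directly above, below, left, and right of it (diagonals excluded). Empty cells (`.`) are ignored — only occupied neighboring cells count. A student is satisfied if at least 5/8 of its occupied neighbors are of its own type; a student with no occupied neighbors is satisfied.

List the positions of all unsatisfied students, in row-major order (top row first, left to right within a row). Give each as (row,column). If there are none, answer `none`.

(0,1)N 2/2 satisfied
(0,2)N 1/1 satisfied
(1,1)N 1/1 satisfied
(1,3)N 1/1 satisfied
(2,0)S 0/1 not
(2,2)S 0/2 not
(2,3)N 2/3 satisfied
(3,0)N 1/2 not
(3,1)N 2/2 satisfied
(3,2)N 3/4 satisfied
(3,3)N 2/3 satisfied
(4,2)N 1/2 not
(4,3)S 0/2 not
(5,1)N 0/0 satisfied

(2,0), (2,2), (3,0), (4,2), (4,3)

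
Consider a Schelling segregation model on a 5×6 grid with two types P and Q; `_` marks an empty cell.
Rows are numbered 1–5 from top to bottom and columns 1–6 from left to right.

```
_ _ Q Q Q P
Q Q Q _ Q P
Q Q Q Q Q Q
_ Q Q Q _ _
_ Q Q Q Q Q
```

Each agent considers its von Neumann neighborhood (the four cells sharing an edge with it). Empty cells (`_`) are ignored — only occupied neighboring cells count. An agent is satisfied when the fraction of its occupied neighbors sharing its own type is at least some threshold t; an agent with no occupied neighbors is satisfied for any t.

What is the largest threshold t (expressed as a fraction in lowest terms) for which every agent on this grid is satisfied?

Row 1: (1,3)Q 2/2 · (1,4)Q 2/2 · (1,5)Q 2/3 · (1,6)P 1/2
Row 2: (2,1)Q 2/2 · (2,2)Q 3/3 · (2,3)Q 3/3 · (2,5)Q 2/3 · (2,6)P 1/3
Row 3: (3,1)Q 2/2 · (3,2)Q 4/4 · (3,3)Q 4/4 · (3,4)Q 3/3 · (3,5)Q 3/3 · (3,6)Q 1/2
Row 4: (4,2)Q 3/3 · (4,3)Q 4/4 · (4,4)Q 3/3
Row 5: (5,2)Q 2/2 · (5,3)Q 3/3 · (5,4)Q 3/3 · (5,5)Q 2/2 · (5,6)Q 1/1
The smallest same-type fraction is 1/3 at (2,6), which reduces to 1/3. Any threshold above that leaves this agent unsatisfied.

1/3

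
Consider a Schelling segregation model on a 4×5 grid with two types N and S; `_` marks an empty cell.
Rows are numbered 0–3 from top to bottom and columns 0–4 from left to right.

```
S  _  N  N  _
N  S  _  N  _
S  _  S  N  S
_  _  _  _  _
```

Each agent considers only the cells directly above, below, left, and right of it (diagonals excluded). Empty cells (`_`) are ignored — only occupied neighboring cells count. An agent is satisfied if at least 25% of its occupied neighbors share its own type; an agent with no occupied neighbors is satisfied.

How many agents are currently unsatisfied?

(0,0)S 0/1 ✗
(0,2)N 1/1 ✓
(0,3)N 2/2 ✓
(1,0)N 0/3 ✗
(1,1)S 0/1 ✗
(1,3)N 2/2 ✓
(2,0)S 0/1 ✗
(2,2)S 0/1 ✗
(2,3)N 1/3 ✓
(2,4)S 0/1 ✗
Unsatisfied: (0,0), (1,0), (1,1), (2,0), (2,2), (2,4) — 6 in total.

6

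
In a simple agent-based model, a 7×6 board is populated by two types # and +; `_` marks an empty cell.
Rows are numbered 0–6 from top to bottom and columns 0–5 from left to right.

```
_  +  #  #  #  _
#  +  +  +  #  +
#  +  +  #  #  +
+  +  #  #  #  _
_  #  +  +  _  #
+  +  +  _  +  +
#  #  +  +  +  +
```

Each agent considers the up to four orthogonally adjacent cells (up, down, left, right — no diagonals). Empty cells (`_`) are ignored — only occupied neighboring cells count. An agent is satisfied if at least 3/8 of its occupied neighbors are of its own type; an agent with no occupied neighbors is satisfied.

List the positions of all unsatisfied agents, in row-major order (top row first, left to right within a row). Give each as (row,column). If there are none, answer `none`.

(0,1)+ 1/2 satisfied
(0,2)# 1/3 not
(0,3)# 2/3 satisfied
(0,4)# 2/2 satisfied
(1,0)# 1/2 satisfied
(1,1)+ 3/4 satisfied
(1,2)+ 3/4 satisfied
(1,3)+ 1/4 not
(1,4)# 2/4 satisfied
(1,5)+ 1/2 satisfied
(2,0)# 1/3 not
(2,1)+ 3/4 satisfied
(2,2)+ 2/4 satisfied
(2,3)# 2/4 satisfied
(2,4)# 3/4 satisfied
(2,5)+ 1/2 satisfied
(3,0)+ 1/2 satisfied
(3,1)+ 2/4 satisfied
(3,2)# 1/4 not
(3,3)# 3/4 satisfied
(3,4)# 2/2 satisfied
(4,1)# 0/3 not
(4,2)+ 2/4 satisfied
(4,3)+ 1/2 satisfied
(4,5)# 0/1 not
(5,0)+ 1/2 satisfied
(5,1)+ 2/4 satisfied
(5,2)+ 3/3 satisfied
(5,4)+ 2/2 satisfied
(5,5)+ 2/3 satisfied
(6,0)# 1/2 satisfied
(6,1)# 1/3 not
(6,2)+ 2/3 satisfied
(6,3)+ 2/2 satisfied
(6,4)+ 3/3 satisfied
(6,5)+ 2/2 satisfied

(0,2), (1,3), (2,0), (3,2), (4,1), (4,5), (6,1)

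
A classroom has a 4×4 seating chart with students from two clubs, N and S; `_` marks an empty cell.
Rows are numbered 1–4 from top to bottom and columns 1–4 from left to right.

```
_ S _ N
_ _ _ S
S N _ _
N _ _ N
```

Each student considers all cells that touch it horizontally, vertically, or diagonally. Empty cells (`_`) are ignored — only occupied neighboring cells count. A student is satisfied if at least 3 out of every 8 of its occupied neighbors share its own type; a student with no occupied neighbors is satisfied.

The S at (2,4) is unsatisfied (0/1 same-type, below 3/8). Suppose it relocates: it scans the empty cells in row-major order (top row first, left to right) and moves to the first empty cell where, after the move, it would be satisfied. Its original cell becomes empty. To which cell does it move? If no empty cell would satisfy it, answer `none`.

Vacating (2,4). Empty cells in order:
  (1,1): 1/1 same-type → satisfied — stop here.

(1,1)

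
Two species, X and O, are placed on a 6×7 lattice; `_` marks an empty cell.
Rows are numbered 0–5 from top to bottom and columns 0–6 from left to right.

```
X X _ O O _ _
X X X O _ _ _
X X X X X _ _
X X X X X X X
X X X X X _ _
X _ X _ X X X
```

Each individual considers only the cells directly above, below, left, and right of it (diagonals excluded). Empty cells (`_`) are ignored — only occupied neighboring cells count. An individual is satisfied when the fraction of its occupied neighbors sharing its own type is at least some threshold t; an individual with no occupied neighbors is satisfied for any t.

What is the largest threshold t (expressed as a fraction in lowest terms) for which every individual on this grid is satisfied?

(0,0)X 2/2
(0,1)X 2/2
(0,3)O 2/2
(0,4)O 1/1
(1,0)X 3/3
(1,1)X 4/4
(1,2)X 2/3
(1,3)O 1/3
(2,0)X 3/3
(2,1)X 4/4
(2,2)X 4/4
(2,3)X 3/4
(2,4)X 2/2
(3,0)X 3/3
(3,1)X 4/4
(3,2)X 4/4
(3,3)X 4/4
(3,4)X 4/4
(3,5)X 2/2
(3,6)X 1/1
(4,0)X 3/3
(4,1)X 3/3
(4,2)X 4/4
(4,3)X 3/3
(4,4)X 3/3
(5,0)X 1/1
(5,2)X 1/1
(5,4)X 2/2
(5,5)X 2/2
(5,6)X 1/1
The smallest same-type fraction is 1/3 at (1,3), which reduces to 1/3. Any threshold above that leaves this individual unsatisfied.

1/3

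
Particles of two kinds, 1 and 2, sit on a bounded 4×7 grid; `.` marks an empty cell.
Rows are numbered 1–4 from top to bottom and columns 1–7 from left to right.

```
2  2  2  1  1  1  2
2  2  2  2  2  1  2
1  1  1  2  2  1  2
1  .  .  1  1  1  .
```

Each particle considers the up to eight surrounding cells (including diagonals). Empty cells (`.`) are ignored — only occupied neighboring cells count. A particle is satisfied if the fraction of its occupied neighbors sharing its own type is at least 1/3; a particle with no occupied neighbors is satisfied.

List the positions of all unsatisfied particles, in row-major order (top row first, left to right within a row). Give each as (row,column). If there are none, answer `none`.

(1,4), (3,7)

(1,1)2 3/3 satisfied
(1,2)2 5/5 satisfied
(1,3)2 4/5 satisfied
(1,4)1 1/5 not
(1,5)1 3/5 satisfied
(1,6)1 2/5 satisfied
(1,7)2 1/3 satisfied
(2,1)2 3/5 satisfied
(2,2)2 5/8 satisfied
(2,3)2 5/8 satisfied
(2,4)2 5/8 satisfied
(2,5)2 3/8 satisfied
(2,6)1 3/8 satisfied
(2,7)2 2/5 satisfied
(3,1)1 2/4 satisfied
(3,2)1 3/6 satisfied
(3,3)1 2/6 satisfied
(3,4)2 4/7 satisfied
(3,5)2 3/8 satisfied
(3,6)1 3/7 satisfied
(3,7)2 1/4 not
(4,1)1 2/2 satisfied
(4,4)1 2/4 satisfied
(4,5)1 3/5 satisfied
(4,6)1 2/4 satisfied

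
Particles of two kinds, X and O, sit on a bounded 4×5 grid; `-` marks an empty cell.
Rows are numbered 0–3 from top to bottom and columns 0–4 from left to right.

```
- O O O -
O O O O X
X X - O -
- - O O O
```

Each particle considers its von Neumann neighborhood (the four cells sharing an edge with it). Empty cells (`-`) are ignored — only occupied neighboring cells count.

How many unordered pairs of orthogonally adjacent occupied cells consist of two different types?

Scan each occupied cell's neighbors to the right and below so each pair is counted once.
From row 0: 0 unlike of 5 pairs (running 0/5).
From row 1: 3 unlike of 7 pairs (running 3/12).
From row 2: 0 unlike of 2 pairs (running 3/14).
From row 3: 0 unlike of 2 pairs (running 3/16).
Total adjacent occupied pairs: 16; unlike-type pairs: 3.

3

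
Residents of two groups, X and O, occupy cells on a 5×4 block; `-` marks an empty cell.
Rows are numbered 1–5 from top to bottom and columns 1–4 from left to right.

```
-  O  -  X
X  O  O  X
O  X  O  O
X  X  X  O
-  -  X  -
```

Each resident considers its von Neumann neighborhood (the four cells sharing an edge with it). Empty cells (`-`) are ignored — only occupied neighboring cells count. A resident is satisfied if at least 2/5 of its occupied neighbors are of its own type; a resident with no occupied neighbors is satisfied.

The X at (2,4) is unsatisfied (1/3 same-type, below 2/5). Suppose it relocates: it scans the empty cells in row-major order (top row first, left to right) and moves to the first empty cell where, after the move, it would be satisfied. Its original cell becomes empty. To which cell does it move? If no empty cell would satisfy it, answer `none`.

(1,1)

Vacating (2,4). Empty cells in order:
  (1,1): 1/2 same-type → satisfied — stop here.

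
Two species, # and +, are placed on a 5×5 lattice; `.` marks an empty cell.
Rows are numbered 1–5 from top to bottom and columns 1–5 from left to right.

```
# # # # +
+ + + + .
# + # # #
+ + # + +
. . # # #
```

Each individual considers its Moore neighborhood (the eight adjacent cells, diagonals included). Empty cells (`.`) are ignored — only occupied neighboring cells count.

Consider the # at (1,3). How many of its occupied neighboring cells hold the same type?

Occupied neighbors of (1,3): (1,2)=#, (1,4)=#, (2,2)=+, (2,3)=+, (2,4)=+.
Same type (#): 2 of 5.

2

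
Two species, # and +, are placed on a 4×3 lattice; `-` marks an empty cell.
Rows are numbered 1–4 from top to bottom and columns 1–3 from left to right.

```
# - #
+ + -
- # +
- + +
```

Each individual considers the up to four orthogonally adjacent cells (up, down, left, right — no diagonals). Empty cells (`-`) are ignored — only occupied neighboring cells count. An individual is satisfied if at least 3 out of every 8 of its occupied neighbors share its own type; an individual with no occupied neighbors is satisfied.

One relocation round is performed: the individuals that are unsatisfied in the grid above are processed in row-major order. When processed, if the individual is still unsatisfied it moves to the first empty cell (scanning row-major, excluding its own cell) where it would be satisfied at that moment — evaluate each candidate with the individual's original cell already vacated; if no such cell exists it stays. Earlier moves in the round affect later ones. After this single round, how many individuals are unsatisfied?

Initially unsatisfied (in order): (1,1), (3,2).
  (1,1) → (1,2).
  (3,2) → (1,1).
Resulting grid:
# # #
+ + -
- - +
- + +
All satisfied now.

0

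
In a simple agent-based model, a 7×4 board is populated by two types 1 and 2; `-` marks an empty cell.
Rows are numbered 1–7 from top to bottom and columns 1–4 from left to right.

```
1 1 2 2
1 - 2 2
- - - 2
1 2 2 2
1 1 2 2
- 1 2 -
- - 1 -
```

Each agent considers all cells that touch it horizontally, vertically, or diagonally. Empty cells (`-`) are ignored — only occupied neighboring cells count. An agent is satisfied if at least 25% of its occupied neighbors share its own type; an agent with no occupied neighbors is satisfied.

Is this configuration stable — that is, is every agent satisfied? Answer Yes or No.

Yes

Row 1: (1,1)1 2/2 ✓ · (1,2)1 2/4 ✓ · (1,3)2 3/4 ✓ · (1,4)2 3/3 ✓
Row 2: (2,1)1 2/2 ✓ · (2,3)2 4/5 ✓ · (2,4)2 4/4 ✓
Row 3: (3,4)2 4/4 ✓
Row 4: (4,1)1 2/3 ✓ · (4,2)2 2/5 ✓ · (4,3)2 5/6 ✓ · (4,4)2 4/4 ✓
Row 5: (5,1)1 3/4 ✓ · (5,2)1 3/7 ✓ · (5,3)2 5/7 ✓ · (5,4)2 4/4 ✓
Row 6: (6,2)1 3/5 ✓ · (6,3)2 2/5 ✓
Row 7: (7,3)1 1/2 ✓
All meet the threshold, so the configuration is stable.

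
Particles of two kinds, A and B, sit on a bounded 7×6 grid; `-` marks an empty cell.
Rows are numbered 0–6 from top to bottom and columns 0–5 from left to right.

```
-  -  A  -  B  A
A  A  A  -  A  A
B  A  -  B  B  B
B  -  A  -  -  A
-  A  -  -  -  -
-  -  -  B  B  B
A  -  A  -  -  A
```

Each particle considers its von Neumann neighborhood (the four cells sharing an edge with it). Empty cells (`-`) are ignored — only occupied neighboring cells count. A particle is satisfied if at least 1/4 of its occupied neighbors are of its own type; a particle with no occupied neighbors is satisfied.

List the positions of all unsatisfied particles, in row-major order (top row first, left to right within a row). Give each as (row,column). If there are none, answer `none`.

(0,4), (3,5), (6,5)

(0,2)A 1/1 ok
(0,4)B 0/2 unhappy
(0,5)A 1/2 ok
(1,0)A 1/2 ok
(1,1)A 3/3 ok
(1,2)A 2/2 ok
(1,4)A 1/3 ok
(1,5)A 2/3 ok
(2,0)B 1/3 ok
(2,1)A 1/2 ok
(2,3)B 1/1 ok
(2,4)B 2/3 ok
(2,5)B 1/3 ok
(3,0)B 1/1 ok
(3,2)A 0/0 ok
(3,5)A 0/1 unhappy
(4,1)A 0/0 ok
(5,3)B 1/1 ok
(5,4)B 2/2 ok
(5,5)B 1/2 ok
(6,0)A 0/0 ok
(6,2)A 0/0 ok
(6,5)A 0/1 unhappy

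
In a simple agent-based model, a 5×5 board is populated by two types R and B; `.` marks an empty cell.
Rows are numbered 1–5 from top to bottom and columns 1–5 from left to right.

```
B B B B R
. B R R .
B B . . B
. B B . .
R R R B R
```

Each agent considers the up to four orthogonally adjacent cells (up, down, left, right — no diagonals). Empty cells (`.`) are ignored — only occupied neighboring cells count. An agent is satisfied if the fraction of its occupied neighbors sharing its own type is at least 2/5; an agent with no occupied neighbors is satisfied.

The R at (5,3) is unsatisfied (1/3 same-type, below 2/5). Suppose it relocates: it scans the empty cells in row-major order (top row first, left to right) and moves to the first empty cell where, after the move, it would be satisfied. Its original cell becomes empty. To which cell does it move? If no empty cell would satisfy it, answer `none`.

Vacating (5,3). Empty cells in order:
  (2,1): 0/3 same-type → still unsatisfied.
  (2,5): 2/3 same-type → satisfied — stop here.

(2,5)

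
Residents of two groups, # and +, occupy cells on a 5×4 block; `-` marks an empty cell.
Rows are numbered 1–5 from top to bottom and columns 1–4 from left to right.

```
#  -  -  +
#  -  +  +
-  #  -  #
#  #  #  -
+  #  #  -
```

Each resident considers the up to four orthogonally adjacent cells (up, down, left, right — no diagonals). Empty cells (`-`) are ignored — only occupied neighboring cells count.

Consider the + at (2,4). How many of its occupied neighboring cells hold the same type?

Occupied neighbors of (2,4): (1,4)=+, (3,4)=#, (2,3)=+.
Same type (+): 2 of 3.

2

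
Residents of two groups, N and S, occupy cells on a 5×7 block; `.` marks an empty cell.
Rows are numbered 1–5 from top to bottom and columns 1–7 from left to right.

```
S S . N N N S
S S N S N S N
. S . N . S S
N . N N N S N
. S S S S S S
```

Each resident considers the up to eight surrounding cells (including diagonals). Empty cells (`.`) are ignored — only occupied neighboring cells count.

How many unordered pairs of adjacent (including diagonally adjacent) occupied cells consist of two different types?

Scan each occupied cell's neighbors to the right and below (and the two forward diagonals) so each pair is counted once.
From row 1: 7 unlike of 20 pairs (running 7/20).
From row 2: 10 unlike of 17 pairs (running 17/37).
From row 3: 5 unlike of 11 pairs (running 22/48).
From row 4: 14 unlike of 19 pairs (running 36/67).
From row 5: 0 unlike of 5 pairs (running 36/72).
Total adjacent occupied pairs: 72; unlike-type pairs: 36.

36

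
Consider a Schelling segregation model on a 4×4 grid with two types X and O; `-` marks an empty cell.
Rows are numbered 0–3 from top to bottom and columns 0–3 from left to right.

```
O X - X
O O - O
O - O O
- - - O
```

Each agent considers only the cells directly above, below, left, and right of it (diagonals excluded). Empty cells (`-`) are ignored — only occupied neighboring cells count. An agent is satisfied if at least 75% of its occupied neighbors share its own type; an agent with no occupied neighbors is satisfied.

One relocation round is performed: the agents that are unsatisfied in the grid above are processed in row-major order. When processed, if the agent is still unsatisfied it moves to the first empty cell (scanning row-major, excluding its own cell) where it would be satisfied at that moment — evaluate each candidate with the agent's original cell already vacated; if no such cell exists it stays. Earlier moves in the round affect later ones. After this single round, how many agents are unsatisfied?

Initially unsatisfied (in order): (0,0), (0,1), (0,3), (1,1), (1,3).
  (0,0) → (1,2).
  (0,1) → (3,1).
  (0,3): no empty cell satisfies it; stays.
  (1,1): now satisfied by earlier moves; stays.
  (1,3) → (0,0).
Resulting grid:
O - - X
O O O -
O - O O
- X - O
All satisfied now.

0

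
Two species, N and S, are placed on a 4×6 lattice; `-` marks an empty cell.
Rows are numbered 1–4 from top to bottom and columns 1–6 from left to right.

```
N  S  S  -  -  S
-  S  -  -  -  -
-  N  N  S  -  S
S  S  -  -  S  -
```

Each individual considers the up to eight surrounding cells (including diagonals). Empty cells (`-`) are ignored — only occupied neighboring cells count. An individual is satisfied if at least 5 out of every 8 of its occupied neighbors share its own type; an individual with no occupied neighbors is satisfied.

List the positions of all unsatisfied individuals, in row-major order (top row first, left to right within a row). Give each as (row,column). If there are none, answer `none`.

(1,1), (2,2), (3,2), (3,3), (3,4), (4,1), (4,2)

(1,1)N 0/2 ✗
(1,2)S 2/3 ✓
(1,3)S 2/2 ✓
(1,6)S 0/0 ✓
(2,2)S 2/5 ✗
(3,2)N 1/4 ✗
(3,3)N 1/4 ✗
(3,4)S 1/2 ✗
(3,6)S 1/1 ✓
(4,1)S 1/2 ✗
(4,2)S 1/3 ✗
(4,5)S 2/2 ✓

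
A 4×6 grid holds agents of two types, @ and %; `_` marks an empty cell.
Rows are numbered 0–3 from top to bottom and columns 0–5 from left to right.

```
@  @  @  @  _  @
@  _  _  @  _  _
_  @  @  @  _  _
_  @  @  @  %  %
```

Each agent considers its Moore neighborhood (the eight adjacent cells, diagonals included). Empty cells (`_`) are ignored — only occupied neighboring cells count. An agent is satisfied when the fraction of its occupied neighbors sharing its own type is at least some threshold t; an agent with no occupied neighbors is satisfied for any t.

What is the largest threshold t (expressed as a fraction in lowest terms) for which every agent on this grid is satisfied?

1/3

(0,0)@ 2/2
(0,1)@ 3/3
(0,2)@ 3/3
(0,3)@ 2/2
(0,5)@ — no occupied neighbors
(1,0)@ 3/3
(1,3)@ 4/4
(2,1)@ 4/4
(2,2)@ 6/6
(2,3)@ 4/5
(3,1)@ 3/3
(3,2)@ 5/5
(3,3)@ 3/4
(3,4)% 1/3
(3,5)% 1/1
The smallest same-type fraction is 1/3 at (3,4), which reduces to 1/3. Any threshold above that leaves this agent unsatisfied.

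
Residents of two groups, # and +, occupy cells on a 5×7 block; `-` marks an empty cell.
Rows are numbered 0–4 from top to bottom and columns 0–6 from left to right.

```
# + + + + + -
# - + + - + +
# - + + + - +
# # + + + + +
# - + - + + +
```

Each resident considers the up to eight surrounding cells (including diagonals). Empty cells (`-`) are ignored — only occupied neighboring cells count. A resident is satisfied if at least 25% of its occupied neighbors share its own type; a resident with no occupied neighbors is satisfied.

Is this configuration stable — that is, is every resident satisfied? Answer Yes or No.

(0,0)# 1/2 ok
(0,1)+ 2/4 ok
(0,2)+ 4/4 ok
(0,3)+ 4/4 ok
(0,4)+ 4/4 ok
(0,5)+ 3/3 ok
(1,0)# 2/3 ok
(1,2)+ 6/6 ok
(1,3)+ 7/7 ok
(1,5)+ 5/5 ok
(1,6)+ 3/3 ok
(2,0)# 3/3 ok
(2,2)+ 5/6 ok
(2,3)+ 7/7 ok
(2,4)+ 6/6 ok
(2,6)+ 4/4 ok
(3,0)# 3/3 ok
(3,1)# 3/6 ok
(3,2)+ 4/5 ok
(3,3)+ 7/7 ok
(3,4)+ 6/6 ok
(3,5)+ 7/7 ok
(3,6)+ 4/4 ok
(4,0)# 2/2 ok
(4,2)+ 2/3 ok
(4,4)+ 4/4 ok
(4,5)+ 5/5 ok
(4,6)+ 3/3 ok
All meet the threshold, so the configuration is stable.

Yes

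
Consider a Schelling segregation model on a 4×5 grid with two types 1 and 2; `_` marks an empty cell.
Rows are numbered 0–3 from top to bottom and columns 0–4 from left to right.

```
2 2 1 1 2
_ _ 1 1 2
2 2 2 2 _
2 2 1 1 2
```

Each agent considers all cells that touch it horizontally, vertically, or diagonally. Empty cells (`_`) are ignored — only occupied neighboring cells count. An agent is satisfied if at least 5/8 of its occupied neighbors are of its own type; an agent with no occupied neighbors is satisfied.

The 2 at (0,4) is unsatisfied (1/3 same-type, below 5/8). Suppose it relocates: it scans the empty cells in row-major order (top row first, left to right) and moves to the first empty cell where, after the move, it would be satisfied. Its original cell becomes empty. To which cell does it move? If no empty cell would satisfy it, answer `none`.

(1,0)

Vacating (0,4). Empty cells in order:
  (1,0): 4/4 same-type → satisfied — stop here.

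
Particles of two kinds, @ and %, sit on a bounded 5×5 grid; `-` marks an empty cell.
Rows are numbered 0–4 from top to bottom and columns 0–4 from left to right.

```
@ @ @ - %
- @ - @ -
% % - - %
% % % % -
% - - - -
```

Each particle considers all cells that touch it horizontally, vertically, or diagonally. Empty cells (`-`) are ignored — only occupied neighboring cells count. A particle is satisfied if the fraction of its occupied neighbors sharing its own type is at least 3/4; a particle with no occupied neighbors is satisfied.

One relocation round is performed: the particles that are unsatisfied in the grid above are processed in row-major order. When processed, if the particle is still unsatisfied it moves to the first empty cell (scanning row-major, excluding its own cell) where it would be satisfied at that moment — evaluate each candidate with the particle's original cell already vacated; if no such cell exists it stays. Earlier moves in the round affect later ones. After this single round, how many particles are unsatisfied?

0

Initially unsatisfied (in order): (0,4), (1,1), (1,3), (2,4).
  (0,4) → (2,3).
  (1,1) → (0,3).
  (1,3) → (0,4).
  (2,4): now satisfied by earlier moves; stays.
Resulting grid:
@ @ @ @ @
- - - - -
% % - % %
% % % % -
% - - - -
All satisfied now.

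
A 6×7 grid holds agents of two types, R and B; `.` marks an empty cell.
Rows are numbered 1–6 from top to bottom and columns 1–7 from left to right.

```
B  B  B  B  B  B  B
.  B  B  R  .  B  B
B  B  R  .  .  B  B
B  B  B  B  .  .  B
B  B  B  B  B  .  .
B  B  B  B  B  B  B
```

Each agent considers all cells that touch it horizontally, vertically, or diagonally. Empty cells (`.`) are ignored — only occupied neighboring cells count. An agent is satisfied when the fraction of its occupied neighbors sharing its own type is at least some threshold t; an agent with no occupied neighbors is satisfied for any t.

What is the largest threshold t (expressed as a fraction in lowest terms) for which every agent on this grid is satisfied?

1/7

(1,1)B 2/2
(1,2)B 4/4
(1,3)B 4/5
(1,4)B 3/4
(1,5)B 3/4
(1,6)B 4/4
(1,7)B 3/3
(2,2)B 6/7
(2,3)B 5/7
(2,4)R 1/5
(2,6)B 6/6
(2,7)B 5/5
(3,1)B 4/4
(3,2)B 6/7
(3,3)R 1/7
(3,6)B 4/4
(3,7)B 4/4
(4,1)B 5/5
(4,2)B 7/8
(4,3)B 6/7
(4,4)B 4/5
(4,7)B 2/2
(5,1)B 5/5
(5,2)B 8/8
(5,3)B 8/8
(5,4)B 7/7
(5,5)B 5/5
(6,1)B 3/3
(6,2)B 5/5
(6,3)B 5/5
(6,4)B 5/5
(6,5)B 4/4
(6,6)B 3/3
(6,7)B 1/1
The smallest same-type fraction is 1/7 at (3,3), which reduces to 1/7. Any threshold above that leaves this agent unsatisfied.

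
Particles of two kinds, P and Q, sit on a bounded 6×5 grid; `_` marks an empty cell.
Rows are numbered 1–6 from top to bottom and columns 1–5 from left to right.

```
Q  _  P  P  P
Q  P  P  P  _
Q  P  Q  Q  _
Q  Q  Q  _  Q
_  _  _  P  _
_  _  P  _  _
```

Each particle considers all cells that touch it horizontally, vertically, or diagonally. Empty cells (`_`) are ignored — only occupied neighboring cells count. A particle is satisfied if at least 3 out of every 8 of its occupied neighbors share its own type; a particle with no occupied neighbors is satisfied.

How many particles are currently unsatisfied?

2

Row 1: (1,1)Q 1/2 satisfied · (1,3)P 4/4 satisfied · (1,4)P 4/4 satisfied · (1,5)P 2/2 satisfied
Row 2: (2,1)Q 2/4 satisfied · (2,2)P 3/7 satisfied · (2,3)P 5/7 satisfied · (2,4)P 4/6 satisfied
Row 3: (3,1)Q 3/5 satisfied · (3,2)P 2/8 not · (3,3)Q 3/7 satisfied · (3,4)Q 3/5 satisfied
Row 4: (4,1)Q 2/3 satisfied · (4,2)Q 4/5 satisfied · (4,3)Q 3/5 satisfied · (4,5)Q 1/2 satisfied
Row 5: (5,4)P 1/3 not
Row 6: (6,3)P 1/1 satisfied
Unsatisfied: (3,2), (5,4) — 2 in total.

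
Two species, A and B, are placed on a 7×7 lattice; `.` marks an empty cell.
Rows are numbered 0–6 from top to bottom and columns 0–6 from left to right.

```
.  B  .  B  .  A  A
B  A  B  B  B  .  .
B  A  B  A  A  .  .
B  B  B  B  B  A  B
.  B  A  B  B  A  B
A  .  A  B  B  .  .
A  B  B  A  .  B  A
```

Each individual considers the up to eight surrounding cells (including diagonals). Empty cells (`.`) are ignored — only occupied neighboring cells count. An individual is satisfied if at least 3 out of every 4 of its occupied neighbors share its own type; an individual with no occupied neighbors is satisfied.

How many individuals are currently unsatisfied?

Row 0: (0,1)B 2/3 ✗ · (0,3)B 3/3 ✓ · (0,5)A 1/2 ✗ · (0,6)A 1/1 ✓
Row 1: (1,0)B 2/4 ✗ · (1,1)A 1/6 ✗ · (1,2)B 4/7 ✗ · (1,3)B 4/6 ✗ · (1,4)B 2/5 ✗
Row 2: (2,0)B 3/5 ✗ · (2,1)A 1/8 ✗ · (2,2)B 5/8 ✗ · (2,3)A 1/8 ✗ · (2,4)A 2/6 ✗
Row 3: (3,0)B 3/4 ✓ · (3,1)B 5/7 ✗ · (3,2)B 5/8 ✗ · (3,3)B 5/8 ✗ · (3,4)B 3/7 ✗ · (3,5)A 2/6 ✗ · (3,6)B 1/3 ✗
Row 4: (4,1)B 3/6 ✗ · (4,2)A 1/7 ✗ · (4,3)B 6/8 ✓ · (4,4)B 5/7 ✗ · (4,5)A 1/6 ✗ · (4,6)B 1/3 ✗
Row 5: (5,0)A 1/3 ✗ · (5,2)A 2/7 ✗ · (5,3)B 4/7 ✗ · (5,4)B 4/6 ✗
Row 6: (6,0)A 1/2 ✗ · (6,1)B 1/4 ✗ · (6,2)B 2/4 ✗ · (6,3)A 1/4 ✗ · (6,5)B 1/2 ✗ · (6,6)A 0/1 ✗
Unsatisfied: (0,1), (0,5), (1,0), (1,1), (1,2), (1,3), (1,4), (2,0), (2,1), (2,2), (2,3), (2,4), (3,1), (3,2), (3,3), (3,4), (3,5), (3,6), (4,1), (4,2), (4,4), (4,5), (4,6), (5,0), (5,2), (5,3), (5,4), (6,0), (6,1), (6,2), (6,3), (6,5), (6,6) — 33 in total.

33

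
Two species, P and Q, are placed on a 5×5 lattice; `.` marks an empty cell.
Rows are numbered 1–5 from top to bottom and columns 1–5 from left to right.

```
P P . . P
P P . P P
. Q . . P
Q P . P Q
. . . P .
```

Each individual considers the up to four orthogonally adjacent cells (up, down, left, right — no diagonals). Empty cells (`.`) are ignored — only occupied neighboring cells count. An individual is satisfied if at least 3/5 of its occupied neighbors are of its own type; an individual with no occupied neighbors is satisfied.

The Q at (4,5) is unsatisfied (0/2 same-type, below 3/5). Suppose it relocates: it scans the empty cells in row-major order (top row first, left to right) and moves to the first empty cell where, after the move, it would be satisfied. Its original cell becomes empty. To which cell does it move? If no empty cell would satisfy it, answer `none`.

(3,1)

Vacating (4,5). Empty cells in order:
  (1,3): 0/1 same-type → still unsatisfied.
  (1,4): 0/2 same-type → still unsatisfied.
  (2,3): 0/2 same-type → still unsatisfied.
  (3,1): 2/3 same-type → satisfied — stop here.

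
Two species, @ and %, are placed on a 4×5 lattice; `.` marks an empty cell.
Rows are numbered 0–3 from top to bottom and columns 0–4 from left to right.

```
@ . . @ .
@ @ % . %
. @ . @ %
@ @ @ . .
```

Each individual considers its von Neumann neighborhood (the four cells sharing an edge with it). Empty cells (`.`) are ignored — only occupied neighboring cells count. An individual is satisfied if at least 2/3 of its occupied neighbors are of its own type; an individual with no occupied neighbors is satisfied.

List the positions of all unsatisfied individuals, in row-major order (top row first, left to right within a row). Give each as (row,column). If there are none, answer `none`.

Row 0: (0,0)@ 1/1 ✓ · (0,3)@ 0/0 ✓
Row 1: (1,0)@ 2/2 ✓ · (1,1)@ 2/3 ✓ · (1,2)% 0/1 ✗ · (1,4)% 1/1 ✓
Row 2: (2,1)@ 2/2 ✓ · (2,3)@ 0/1 ✗ · (2,4)% 1/2 ✗
Row 3: (3,0)@ 1/1 ✓ · (3,1)@ 3/3 ✓ · (3,2)@ 1/1 ✓

(1,2), (2,3), (2,4)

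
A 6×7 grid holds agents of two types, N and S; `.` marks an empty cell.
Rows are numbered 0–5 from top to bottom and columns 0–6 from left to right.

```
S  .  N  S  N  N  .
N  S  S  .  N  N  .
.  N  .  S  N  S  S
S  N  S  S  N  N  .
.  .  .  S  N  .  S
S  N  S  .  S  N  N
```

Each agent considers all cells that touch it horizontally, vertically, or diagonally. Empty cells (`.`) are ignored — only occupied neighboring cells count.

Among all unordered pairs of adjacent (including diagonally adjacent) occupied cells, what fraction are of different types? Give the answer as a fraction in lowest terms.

Scan each occupied cell's neighbors to the right and below (and the two forward diagonals) so each pair is counted once.
From row 0: 6 unlike of 13 pairs (running 6/13).
From row 1: 7 unlike of 13 pairs (running 13/26).
From row 2: 9 unlike of 15 pairs (running 22/41).
From row 3: 6 unlike of 12 pairs (running 28/53).
From row 4: 4 unlike of 7 pairs (running 32/60).
From row 5: 3 unlike of 4 pairs (running 35/64).
Total adjacent occupied pairs: 64; unlike-type pairs: 35.
35/64 is already in lowest terms.

35/64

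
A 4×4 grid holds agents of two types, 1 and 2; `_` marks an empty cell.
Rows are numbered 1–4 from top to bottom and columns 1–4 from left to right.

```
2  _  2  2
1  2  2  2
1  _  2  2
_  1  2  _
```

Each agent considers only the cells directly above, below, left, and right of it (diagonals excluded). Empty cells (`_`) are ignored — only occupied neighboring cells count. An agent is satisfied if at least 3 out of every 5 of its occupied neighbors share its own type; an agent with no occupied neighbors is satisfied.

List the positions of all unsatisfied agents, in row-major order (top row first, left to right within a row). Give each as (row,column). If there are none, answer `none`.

Row 1: (1,1)2 0/1 not · (1,3)2 2/2 satisfied · (1,4)2 2/2 satisfied
Row 2: (2,1)1 1/3 not · (2,2)2 1/2 not · (2,3)2 4/4 satisfied · (2,4)2 3/3 satisfied
Row 3: (3,1)1 1/1 satisfied · (3,3)2 3/3 satisfied · (3,4)2 2/2 satisfied
Row 4: (4,2)1 0/1 not · (4,3)2 1/2 not

(1,1), (2,1), (2,2), (4,2), (4,3)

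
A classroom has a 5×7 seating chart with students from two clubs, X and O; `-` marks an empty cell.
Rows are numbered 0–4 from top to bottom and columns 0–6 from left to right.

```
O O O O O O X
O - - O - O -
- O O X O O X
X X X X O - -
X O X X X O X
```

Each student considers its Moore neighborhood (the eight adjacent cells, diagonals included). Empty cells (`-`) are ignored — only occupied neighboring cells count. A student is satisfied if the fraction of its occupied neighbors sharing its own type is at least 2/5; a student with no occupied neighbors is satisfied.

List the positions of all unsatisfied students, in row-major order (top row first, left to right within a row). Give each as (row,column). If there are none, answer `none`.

(0,6), (2,2), (2,3), (2,6), (4,1), (4,5), (4,6)

(0,0)O 2/2 ✓
(0,1)O 3/3 ✓
(0,2)O 3/3 ✓
(0,3)O 3/3 ✓
(0,4)O 4/4 ✓
(0,5)O 2/3 ✓
(0,6)X 0/2 ✗
(1,0)O 3/3 ✓
(1,3)O 5/6 ✓
(1,5)O 4/6 ✓
(2,1)O 2/5 ✓
(2,2)O 2/6 ✗
(2,3)X 2/6 ✗
(2,4)O 4/6 ✓
(2,5)O 3/4 ✓
(2,6)X 0/2 ✗
(3,0)X 2/4 ✓
(3,1)X 4/7 ✓
(3,2)X 5/8 ✓
(3,3)X 5/8 ✓
(3,4)O 3/7 ✓
(4,0)X 2/3 ✓
(4,1)O 0/5 ✗
(4,2)X 4/5 ✓
(4,3)X 4/5 ✓
(4,4)X 2/4 ✓
(4,5)O 1/3 ✗
(4,6)X 0/1 ✗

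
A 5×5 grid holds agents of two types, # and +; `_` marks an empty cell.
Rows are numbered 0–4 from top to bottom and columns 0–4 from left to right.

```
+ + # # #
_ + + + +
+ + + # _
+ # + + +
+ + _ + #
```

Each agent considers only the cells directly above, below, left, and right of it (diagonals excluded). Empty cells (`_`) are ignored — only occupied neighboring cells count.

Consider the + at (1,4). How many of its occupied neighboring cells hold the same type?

Occupied neighbors of (1,4): (0,4)=#, (1,3)=+.
Same type (+): 1 of 2.

1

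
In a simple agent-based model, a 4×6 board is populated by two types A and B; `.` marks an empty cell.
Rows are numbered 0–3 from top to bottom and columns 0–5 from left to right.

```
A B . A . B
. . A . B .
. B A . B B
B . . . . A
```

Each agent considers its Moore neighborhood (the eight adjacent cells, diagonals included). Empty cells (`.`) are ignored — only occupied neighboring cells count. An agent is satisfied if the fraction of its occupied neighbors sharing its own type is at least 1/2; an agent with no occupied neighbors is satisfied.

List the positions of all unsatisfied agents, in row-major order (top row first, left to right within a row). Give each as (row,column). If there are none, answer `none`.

Row 0: (0,0)A 0/1 not · (0,1)B 0/2 not · (0,3)A 1/2 satisfied · (0,5)B 1/1 satisfied
Row 1: (1,2)A 2/4 satisfied · (1,4)B 3/4 satisfied
Row 2: (2,1)B 1/3 not · (2,2)A 1/2 satisfied · (2,4)B 2/3 satisfied · (2,5)B 2/3 satisfied
Row 3: (3,0)B 1/1 satisfied · (3,5)A 0/2 not

(0,0), (0,1), (2,1), (3,5)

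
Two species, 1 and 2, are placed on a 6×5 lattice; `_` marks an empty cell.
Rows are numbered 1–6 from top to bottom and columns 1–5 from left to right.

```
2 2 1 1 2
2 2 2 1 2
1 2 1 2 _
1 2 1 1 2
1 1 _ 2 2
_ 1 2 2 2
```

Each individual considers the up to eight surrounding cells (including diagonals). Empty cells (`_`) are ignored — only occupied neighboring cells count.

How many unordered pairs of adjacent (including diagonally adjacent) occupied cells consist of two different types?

Scan each occupied cell's neighbors to the right and below (and the two forward diagonals) so each pair is counted once.
From row 1: 7 unlike of 17 pairs (running 7/17).
From row 2: 7 unlike of 15 pairs (running 14/32).
From row 3: 9 unlike of 14 pairs (running 23/46).
From row 4: 8 unlike of 14 pairs (running 31/60).
From row 5: 1 unlike of 10 pairs (running 32/70).
From row 6: 1 unlike of 3 pairs (running 33/73).
Total adjacent occupied pairs: 73; unlike-type pairs: 33.

33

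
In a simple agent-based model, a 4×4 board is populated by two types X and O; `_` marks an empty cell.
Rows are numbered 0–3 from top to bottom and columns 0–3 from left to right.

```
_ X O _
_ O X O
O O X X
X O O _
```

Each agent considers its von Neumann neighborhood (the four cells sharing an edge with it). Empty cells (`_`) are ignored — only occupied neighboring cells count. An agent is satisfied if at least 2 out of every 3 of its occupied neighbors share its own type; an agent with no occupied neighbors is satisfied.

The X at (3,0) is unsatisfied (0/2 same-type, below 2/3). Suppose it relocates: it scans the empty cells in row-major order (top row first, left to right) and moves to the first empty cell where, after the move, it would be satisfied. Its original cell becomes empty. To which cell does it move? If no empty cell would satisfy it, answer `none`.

Vacating (3,0). Empty cells in order:
  (0,0): 1/1 same-type → satisfied — stop here.

(0,0)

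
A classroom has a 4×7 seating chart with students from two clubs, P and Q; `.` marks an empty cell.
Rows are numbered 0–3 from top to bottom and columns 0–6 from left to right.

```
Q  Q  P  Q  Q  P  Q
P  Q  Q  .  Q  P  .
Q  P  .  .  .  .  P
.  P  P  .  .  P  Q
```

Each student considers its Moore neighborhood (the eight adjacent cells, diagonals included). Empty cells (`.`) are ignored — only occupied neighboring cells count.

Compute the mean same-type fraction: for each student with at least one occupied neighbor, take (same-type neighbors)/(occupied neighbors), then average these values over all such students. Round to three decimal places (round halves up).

Row 0: (0,0)Q 2/3 · (0,1)Q 3/5 · (0,2)P 0/4 · (0,3)Q 3/4 · (0,4)Q 2/4 · (0,5)P 1/4 · (0,6)Q 0/2
Row 1: (1,0)P 1/5 · (1,1)Q 4/7 · (1,2)Q 3/5 · (1,4)Q 2/4 · (1,5)P 2/5
Row 2: (2,0)Q 1/4 · (2,1)P 3/6 · (2,6)P 2/3
Row 3: (3,1)P 2/3 · (3,2)P 2/2 · (3,5)P 1/2 · (3,6)Q 0/2
Sum over 19 students: 2/3 + 3/5 + 0/4 + 3/4 + 2/4 + 1/4 + 0/2 + 1/5 + 4/7 + 3/5 + 2/4 + 2/5 + 1/4 + 3/6 + 2/3 + 2/3 + 2/2 + 1/2 + 0/2 = 1207/140; mean = 1207/140 ÷ 19 = 1207/2660 = 0.453759… → 0.454.

0.454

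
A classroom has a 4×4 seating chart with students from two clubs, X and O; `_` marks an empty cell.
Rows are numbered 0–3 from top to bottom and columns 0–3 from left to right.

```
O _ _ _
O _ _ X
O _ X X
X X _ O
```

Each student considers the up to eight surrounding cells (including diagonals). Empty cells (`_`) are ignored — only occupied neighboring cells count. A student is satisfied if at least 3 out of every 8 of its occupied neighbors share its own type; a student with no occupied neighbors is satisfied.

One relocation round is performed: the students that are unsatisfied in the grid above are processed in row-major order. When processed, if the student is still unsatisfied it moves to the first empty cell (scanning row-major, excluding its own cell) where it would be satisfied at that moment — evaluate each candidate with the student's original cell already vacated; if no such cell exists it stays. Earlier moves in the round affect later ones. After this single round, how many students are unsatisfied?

0

Initially unsatisfied (in order): (2,0), (3,3).
  (2,0) → (0,1).
  (3,3) → (0,2).
Resulting grid:
O O O _
O _ _ X
_ _ X X
X X _ _
All satisfied now.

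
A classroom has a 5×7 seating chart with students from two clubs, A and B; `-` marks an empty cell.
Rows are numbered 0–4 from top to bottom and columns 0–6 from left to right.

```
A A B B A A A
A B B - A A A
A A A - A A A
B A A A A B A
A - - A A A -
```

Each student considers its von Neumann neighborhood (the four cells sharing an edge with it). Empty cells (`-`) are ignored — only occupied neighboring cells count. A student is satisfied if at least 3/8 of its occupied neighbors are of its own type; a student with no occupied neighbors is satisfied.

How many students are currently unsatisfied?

(0,0)A 2/2 ok
(0,1)A 1/3 unhappy
(0,2)B 2/3 ok
(0,3)B 1/2 ok
(0,4)A 2/3 ok
(0,5)A 3/3 ok
(0,6)A 2/2 ok
(1,0)A 2/3 ok
(1,1)B 1/4 unhappy
(1,2)B 2/3 ok
(1,4)A 3/3 ok
(1,5)A 4/4 ok
(1,6)A 3/3 ok
(2,0)A 2/3 ok
(2,1)A 3/4 ok
(2,2)A 2/3 ok
(2,4)A 3/3 ok
(2,5)A 3/4 ok
(2,6)A 3/3 ok
(3,0)B 0/3 unhappy
(3,1)A 2/3 ok
(3,2)A 3/3 ok
(3,3)A 3/3 ok
(3,4)A 3/4 ok
(3,5)B 0/4 unhappy
(3,6)A 1/2 ok
(4,0)A 0/1 unhappy
(4,3)A 2/2 ok
(4,4)A 3/3 ok
(4,5)A 1/2 ok
Unsatisfied: (0,1), (1,1), (3,0), (3,5), (4,0) — 5 in total.

5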